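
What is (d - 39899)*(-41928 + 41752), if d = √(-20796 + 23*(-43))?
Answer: 7022224 - 176*I*√21785 ≈ 7.0222e+6 - 25977.0*I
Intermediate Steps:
d = I*√21785 (d = √(-20796 - 989) = √(-21785) = I*√21785 ≈ 147.6*I)
(d - 39899)*(-41928 + 41752) = (I*√21785 - 39899)*(-41928 + 41752) = (-39899 + I*√21785)*(-176) = 7022224 - 176*I*√21785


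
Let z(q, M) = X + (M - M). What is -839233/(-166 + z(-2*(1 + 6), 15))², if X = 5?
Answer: -839233/25921 ≈ -32.377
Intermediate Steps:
z(q, M) = 5 (z(q, M) = 5 + (M - M) = 5 + 0 = 5)
-839233/(-166 + z(-2*(1 + 6), 15))² = -839233/(-166 + 5)² = -839233/((-161)²) = -839233/25921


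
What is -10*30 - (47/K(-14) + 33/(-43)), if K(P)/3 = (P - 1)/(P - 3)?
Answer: -613372/1935 ≈ -316.99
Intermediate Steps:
K(P) = 3*(-1 + P)/(-3 + P) (K(P) = 3*((P - 1)/(P - 3)) = 3*((-1 + P)/(-3 + P)) = 3*(-1 + P)/(-3 + P))
-10*30 - (47/K(-14) + 33/(-43)) = -10*30 - (47/((3*(-1 - 14)/(-3 - 14))) + 33/(-43)) = -300 - (47/((3*(-15)/(-17))) + 33*(-1/43)) = -300 - (47/((3*(-1/17)*(-15))) - 33/43) = -300 - (47/(45/17) - 33/43) = -300 - (47*(17/45) - 33/43) = -300 - (799/45 - 33/43) = -300 - 1*32872/1935 = -300 - 32872/1935 = -613372/1935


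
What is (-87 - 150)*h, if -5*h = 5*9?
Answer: 2133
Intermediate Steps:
h = -9 ≈ -9.0000
(-87 - 150)*h = (-87 - 150)*(-9) = -237*(-9) = 2133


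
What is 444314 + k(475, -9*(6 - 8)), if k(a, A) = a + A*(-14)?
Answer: 444537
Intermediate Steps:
k(a, A) = a - 14*A
444314 + k(475, -9*(6 - 8)) = 444314 + (475 - (-126)*(6 - 8)) = 444314 + (475 - (-126)*(-2)) = 444314 + (475 - 14*18) = 444314 + (475 - 252) = 444314 + 223 = 444537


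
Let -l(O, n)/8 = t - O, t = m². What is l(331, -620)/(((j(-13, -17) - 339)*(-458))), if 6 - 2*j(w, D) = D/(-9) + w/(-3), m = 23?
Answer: -1782/174727 ≈ -0.010199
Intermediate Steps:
t = 529 (t = 23² = 529)
j(w, D) = 3 + w/6 + D/18 (j(w, D) = 3 - (D/(-9) + w/(-3))/2 = 3 - (D*(-⅑) + w*(-⅓))/2 = 3 - (-D/9 - w/3)/2 = 3 - (-w/3 - D/9)/2 = 3 + (w/6 + D/18) = 3 + w/6 + D/18)
l(O, n) = -4232 + 8*O (l(O, n) = -8*(529 - O) = -4232 + 8*O)
l(331, -620)/(((j(-13, -17) - 339)*(-458))) = (-4232 + 8*331)/((((3 + (⅙)*(-13) + (1/18)*(-17)) - 339)*(-458))) = (-4232 + 2648)/((((3 - 13/6 - 17/18) - 339)*(-458))) = -1584*(-1/(458*(-⅑ - 339))) = -1584/((-3052/9*(-458))) = -1584/1397816/9 = -1584*9/1397816 = -1782/174727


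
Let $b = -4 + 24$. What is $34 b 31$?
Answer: $21080$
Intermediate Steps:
$b = 20$
$34 b 31 = 34 \cdot 20 \cdot 31 = 680 \cdot 31 = 21080$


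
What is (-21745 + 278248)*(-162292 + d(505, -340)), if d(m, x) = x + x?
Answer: -41802806916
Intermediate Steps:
d(m, x) = 2*x
(-21745 + 278248)*(-162292 + d(505, -340)) = (-21745 + 278248)*(-162292 + 2*(-340)) = 256503*(-162292 - 680) = 256503*(-162972) = -41802806916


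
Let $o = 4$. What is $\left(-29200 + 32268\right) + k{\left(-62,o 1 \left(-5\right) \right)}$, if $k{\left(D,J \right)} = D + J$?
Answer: $2986$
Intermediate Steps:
$\left(-29200 + 32268\right) + k{\left(-62,o 1 \left(-5\right) \right)} = \left(-29200 + 32268\right) - \left(62 - 4 \cdot 1 \left(-5\right)\right) = 3068 + \left(-62 + 4 \left(-5\right)\right) = 3068 - 82 = 2986$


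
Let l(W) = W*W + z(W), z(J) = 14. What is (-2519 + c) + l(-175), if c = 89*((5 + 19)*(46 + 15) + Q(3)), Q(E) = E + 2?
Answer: 158861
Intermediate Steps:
l(W) = 14 + W² (l(W) = W*W + 14 = W² + 14 = 14 + W²)
Q(E) = 2 + E
c = 130741 (c = 89*((5 + 19)*(46 + 15) + (2 + 3)) = 89*(24*61 + 5) = 89*(1464 + 5) = 89*1469 = 130741)
(-2519 + c) + l(-175) = (-2519 + 130741) + (14 + (-175)²) = 128222 + (14 + 30625) = 128222 + 30639 = 158861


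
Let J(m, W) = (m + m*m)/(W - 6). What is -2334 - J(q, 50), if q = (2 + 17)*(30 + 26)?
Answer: -308964/11 ≈ -28088.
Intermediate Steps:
q = 1064 (q = 19*56 = 1064)
J(m, W) = (m + m**2)/(-6 + W)
-2334 - J(q, 50) = -2334 - 1064*(1 + 1064)/(-6 + 50) = -2334 - 1064*1065/44 = -2334 - 1*283290/11 = -2334 - 283290/11 = -308964/11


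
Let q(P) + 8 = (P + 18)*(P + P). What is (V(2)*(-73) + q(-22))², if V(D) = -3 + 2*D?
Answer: 9025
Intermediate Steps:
q(P) = -8 + 2*P*(18 + P) (q(P) = -8 + (P + 18)*(P + P) = -8 + (18 + P)*(2*P) = -8 + 2*P*(18 + P))
(V(2)*(-73) + q(-22))² = ((-3 + 2*2)*(-73) + (-8 + 2*(-22)² + 36*(-22)))² = ((-3 + 4)*(-73) + (-8 + 2*484 - 792))² = (1*(-73) + (-8 + 968 - 792))² = (-73 + 168)² = 95² = 9025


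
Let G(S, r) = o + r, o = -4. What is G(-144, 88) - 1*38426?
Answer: -38342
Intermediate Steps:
G(S, r) = -4 + r
G(-144, 88) - 1*38426 = (-4 + 88) - 1*38426 = 84 - 38426 = -38342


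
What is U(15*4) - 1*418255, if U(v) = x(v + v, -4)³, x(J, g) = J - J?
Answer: -418255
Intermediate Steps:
x(J, g) = 0
U(v) = 0 (U(v) = 0³ = 0)
U(15*4) - 1*418255 = 0 - 1*418255 = 0 - 418255 = -418255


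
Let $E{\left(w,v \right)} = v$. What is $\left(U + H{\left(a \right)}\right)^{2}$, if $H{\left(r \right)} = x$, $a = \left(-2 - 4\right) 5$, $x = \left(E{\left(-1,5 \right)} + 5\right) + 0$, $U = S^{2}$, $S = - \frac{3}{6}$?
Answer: $\frac{1681}{16} \approx 105.06$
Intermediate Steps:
$S = - \frac{1}{2}$ ($S = \left(-3\right) \frac{1}{6} = - \frac{1}{2} \approx -0.5$)
$U = \frac{1}{4}$ ($U = \left(- \frac{1}{2}\right)^{2} = \frac{1}{4} \approx 0.25$)
$x = 10$ ($x = \left(5 + 5\right) + 0 = 10 + 0 = 10$)
$a = -30$ ($a = \left(-6\right) 5 = -30$)
$H{\left(r \right)} = 10$
$\left(U + H{\left(a \right)}\right)^{2} = \left(\frac{1}{4} + 10\right)^{2} = \left(\frac{41}{4}\right)^{2} = \frac{1681}{16}$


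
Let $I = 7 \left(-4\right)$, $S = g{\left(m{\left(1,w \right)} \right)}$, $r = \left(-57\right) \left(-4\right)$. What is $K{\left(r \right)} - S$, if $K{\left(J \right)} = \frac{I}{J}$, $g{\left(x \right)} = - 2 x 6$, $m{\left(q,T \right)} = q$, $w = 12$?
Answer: $\frac{677}{57} \approx 11.877$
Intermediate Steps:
$r = 228$
$g{\left(x \right)} = - 12 x$
$S = -12$ ($S = \left(-12\right) 1 = -12$)
$I = -28$
$K{\left(J \right)} = - \frac{28}{J}$
$K{\left(r \right)} - S = - \frac{28}{228} - -12 = \left(-28\right) \frac{1}{228} + 12 = - \frac{7}{57} + 12 = \frac{677}{57}$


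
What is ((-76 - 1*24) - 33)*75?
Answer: -9975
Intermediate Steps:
((-76 - 1*24) - 33)*75 = ((-76 - 24) - 33)*75 = (-100 - 33)*75 = -133*75 = -9975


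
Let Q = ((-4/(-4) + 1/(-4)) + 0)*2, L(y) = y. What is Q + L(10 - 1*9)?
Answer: 5/2 ≈ 2.5000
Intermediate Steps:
Q = 3/2 (Q = ((-4*(-¼) + 1*(-¼)) + 0)*2 = ((1 - ¼) + 0)*2 = (¾ + 0)*2 = (¾)*2 = 3/2 ≈ 1.5000)
Q + L(10 - 1*9) = 3/2 + (10 - 1*9) = 3/2 + (10 - 9) = 3/2 + 1 = 5/2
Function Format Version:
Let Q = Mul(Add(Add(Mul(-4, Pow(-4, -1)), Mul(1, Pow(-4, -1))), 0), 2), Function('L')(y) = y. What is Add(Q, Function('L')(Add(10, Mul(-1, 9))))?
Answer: Rational(5, 2) ≈ 2.5000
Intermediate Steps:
Q = Rational(3, 2) (Q = Mul(Add(Add(Mul(-4, Rational(-1, 4)), Mul(1, Rational(-1, 4))), 0), 2) = Mul(Add(Add(1, Rational(-1, 4)), 0), 2) = Mul(Add(Rational(3, 4), 0), 2) = Mul(Rational(3, 4), 2) = Rational(3, 2) ≈ 1.5000)
Add(Q, Function('L')(Add(10, Mul(-1, 9)))) = Add(Rational(3, 2), Add(10, Mul(-1, 9))) = Add(Rational(3, 2), Add(10, -9)) = Add(Rational(3, 2), 1) = Rational(5, 2)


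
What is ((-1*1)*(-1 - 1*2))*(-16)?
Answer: -48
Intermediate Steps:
((-1*1)*(-1 - 1*2))*(-16) = -(-1 - 2)*(-16) = -1*(-3)*(-16) = 3*(-16) = -48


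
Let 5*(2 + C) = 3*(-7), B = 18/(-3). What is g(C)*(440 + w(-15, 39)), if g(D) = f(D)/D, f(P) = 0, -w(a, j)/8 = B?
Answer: 0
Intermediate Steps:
B = -6 (B = 18*(-⅓) = -6)
w(a, j) = 48 (w(a, j) = -8*(-6) = 48)
C = -31/5 (C = -2 + (3*(-7))/5 = -2 + (⅕)*(-21) = -2 - 21/5 = -31/5 ≈ -6.2000)
g(D) = 0 (g(D) = 0/D = 0)
g(C)*(440 + w(-15, 39)) = 0*(440 + 48) = 0*488 = 0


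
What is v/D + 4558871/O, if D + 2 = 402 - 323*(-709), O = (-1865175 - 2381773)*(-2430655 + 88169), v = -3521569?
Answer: -745404960817761505/48558219631945368 ≈ -15.351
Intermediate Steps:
O = 9948416232728 (O = -4246948*(-2342486) = 9948416232728)
D = 229407 (D = -2 + (402 - 323*(-709)) = -2 + (402 + 229007) = -2 + 229409 = 229407)
v/D + 4558871/O = -3521569/229407 + 4558871/9948416232728 = -3521569*1/229407 + 4558871*(1/9948416232728) = -74927/4881 + 4558871/9948416232728 = -745404960817761505/48558219631945368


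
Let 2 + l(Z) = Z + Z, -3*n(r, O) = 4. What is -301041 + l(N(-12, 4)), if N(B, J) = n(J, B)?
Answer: -903137/3 ≈ -3.0105e+5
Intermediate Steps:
n(r, O) = -4/3 (n(r, O) = -⅓*4 = -4/3)
N(B, J) = -4/3
l(Z) = -2 + 2*Z (l(Z) = -2 + (Z + Z) = -2 + 2*Z)
-301041 + l(N(-12, 4)) = -301041 + (-2 + 2*(-4/3)) = -301041 + (-2 - 8/3) = -301041 - 14/3 = -903137/3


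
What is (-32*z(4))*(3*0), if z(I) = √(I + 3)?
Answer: 0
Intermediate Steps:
z(I) = √(3 + I)
(-32*z(4))*(3*0) = (-32*√(3 + 4))*(3*0) = -32*√7*0 = 0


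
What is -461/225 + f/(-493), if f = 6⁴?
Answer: -518873/110925 ≈ -4.6777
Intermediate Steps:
f = 1296
-461/225 + f/(-493) = -461/225 + 1296/(-493) = -461*1/225 + 1296*(-1/493) = -461/225 - 1296/493 = -518873/110925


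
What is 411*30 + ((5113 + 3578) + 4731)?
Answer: 25752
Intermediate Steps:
411*30 + ((5113 + 3578) + 4731) = 12330 + (8691 + 4731) = 12330 + 13422 = 25752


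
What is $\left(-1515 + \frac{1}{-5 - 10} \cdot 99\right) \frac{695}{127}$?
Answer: $- \frac{1057512}{127} \approx -8326.9$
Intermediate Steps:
$\left(-1515 + \frac{1}{-5 - 10} \cdot 99\right) \frac{695}{127} = \left(-1515 + \frac{1}{-15} \cdot 99\right) 695 \cdot \frac{1}{127} = \left(-1515 - \frac{33}{5}\right) \frac{695}{127} = \left(- \frac{7608}{5}\right) \frac{695}{127} = - \frac{1057512}{127}$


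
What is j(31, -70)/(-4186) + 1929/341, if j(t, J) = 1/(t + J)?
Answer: 314917307/55669614 ≈ 5.6569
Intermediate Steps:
j(t, J) = 1/(J + t)
j(31, -70)/(-4186) + 1929/341 = 1/((-70 + 31)*(-4186)) + 1929/341 = -1/4186/(-39) + 1929*(1/341) = -1/39*(-1/4186) + 1929/341 = 1/163254 + 1929/341 = 314917307/55669614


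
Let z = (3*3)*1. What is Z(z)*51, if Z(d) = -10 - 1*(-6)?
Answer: -204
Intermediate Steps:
z = 9 (z = 9*1 = 9)
Z(d) = -4 (Z(d) = -10 + 6 = -4)
Z(z)*51 = -4*51 = -204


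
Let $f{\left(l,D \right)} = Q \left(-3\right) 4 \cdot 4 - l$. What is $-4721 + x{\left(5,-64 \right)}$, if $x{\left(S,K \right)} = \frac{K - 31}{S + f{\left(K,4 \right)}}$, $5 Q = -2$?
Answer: $- \frac{2082436}{441} \approx -4722.1$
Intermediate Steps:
$Q = - \frac{2}{5}$ ($Q = \frac{1}{5} \left(-2\right) = - \frac{2}{5} \approx -0.4$)
$f{\left(l,D \right)} = \frac{96}{5} - l$ ($f{\left(l,D \right)} = \left(- \frac{2}{5}\right) \left(-3\right) 4 \cdot 4 - l = \frac{6}{5} \cdot 4 \cdot 4 - l = \frac{24}{5} \cdot 4 - l = \frac{96}{5} - l$)
$x{\left(S,K \right)} = \frac{-31 + K}{\frac{96}{5} + S - K}$ ($x{\left(S,K \right)} = \frac{K - 31}{S - \left(- \frac{96}{5} + K\right)} = \frac{-31 + K}{\frac{96}{5} + S - K}$)
$-4721 + x{\left(5,-64 \right)} = -4721 + \frac{5 \left(-31 - 64\right)}{96 - -320 + 5 \cdot 5} = -4721 + 5 \frac{1}{96 + 320 + 25} \left(-95\right) = -4721 + 5 \cdot \frac{1}{441} \left(-95\right) = -4721 - \frac{475}{441} = - \frac{2082436}{441}$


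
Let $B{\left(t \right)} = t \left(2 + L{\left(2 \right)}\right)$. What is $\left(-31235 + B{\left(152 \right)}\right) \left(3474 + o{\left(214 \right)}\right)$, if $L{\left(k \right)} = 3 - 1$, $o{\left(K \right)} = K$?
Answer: $-112952376$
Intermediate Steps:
$L{\left(k \right)} = 2$ ($L{\left(k \right)} = 3 - 1 = 2$)
$B{\left(t \right)} = 4 t$ ($B{\left(t \right)} = t \left(2 + 2\right) = t 4 = 4 t$)
$\left(-31235 + B{\left(152 \right)}\right) \left(3474 + o{\left(214 \right)}\right) = \left(-31235 + 4 \cdot 152\right) \left(3474 + 214\right) = \left(-31235 + 608\right) 3688 = \left(-30627\right) 3688 = -112952376$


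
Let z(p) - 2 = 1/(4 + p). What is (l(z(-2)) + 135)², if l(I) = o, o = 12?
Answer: 21609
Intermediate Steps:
z(p) = 2 + 1/(4 + p)
l(I) = 12
(l(z(-2)) + 135)² = (12 + 135)² = 147² = 21609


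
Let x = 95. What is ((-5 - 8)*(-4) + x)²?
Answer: 21609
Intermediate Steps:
((-5 - 8)*(-4) + x)² = ((-5 - 8)*(-4) + 95)² = (-13*(-4) + 95)² = (52 + 95)² = 147² = 21609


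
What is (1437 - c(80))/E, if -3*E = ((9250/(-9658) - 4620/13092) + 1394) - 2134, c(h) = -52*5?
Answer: 26821622949/3905549900 ≈ 6.8676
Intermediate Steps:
c(h) = -260
E = 3905549900/15805317 (E = -(((9250/(-9658) - 4620/13092) + 1394) - 2134)/3 = -(((9250*(-1/9658) - 4620*1/13092) + 1394) - 2134)/3 = -(((-4625/4829 - 385/1091) + 1394) - 2134)/3 = -((-6905040/5268439 + 1394) - 2134)/3 = -(7337298926/5268439 - 2134)/3 = -1/3*(-3905549900/5268439) = 3905549900/15805317 ≈ 247.10)
(1437 - c(80))/E = (1437 - 1*(-260))/(3905549900/15805317) = (1437 + 260)*(15805317/3905549900) = 1697*(15805317/3905549900) = 26821622949/3905549900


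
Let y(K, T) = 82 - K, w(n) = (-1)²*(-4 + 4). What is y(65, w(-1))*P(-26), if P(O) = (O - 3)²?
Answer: 14297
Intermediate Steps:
w(n) = 0 (w(n) = 1*0 = 0)
P(O) = (-3 + O)²
y(65, w(-1))*P(-26) = (82 - 1*65)*(-3 - 26)² = (82 - 65)*(-29)² = 17*841 = 14297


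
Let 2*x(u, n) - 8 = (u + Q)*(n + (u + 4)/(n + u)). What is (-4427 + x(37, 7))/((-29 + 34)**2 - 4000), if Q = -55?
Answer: 197753/174900 ≈ 1.1307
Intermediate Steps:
x(u, n) = 4 + (-55 + u)*(n + (4 + u)/(n + u))/2 (x(u, n) = 4 + ((u - 55)*(n + (u + 4)/(n + u)))/2 = 4 + ((-55 + u)*(n + (4 + u)/(n + u)))/2 = 4 + (-55 + u)*(n + (4 + u)/(n + u))/2)
(-4427 + x(37, 7))/((-29 + 34)**2 - 4000) = (-4427 + (-220 + 37**2 - 55*7**2 - 43*37 + 8*7 + 7*37**2 + 37*7**2 - 55*7*37)/(2*(7 + 37)))/((-29 + 34)**2 - 4000) = (-4427 + (1/2)*(-220 + 1369 - 55*49 - 1591 + 56 + 7*1369 + 37*49 - 14245)/44)/(5**2 - 4000) = (-4427 + (1/2)*(1/44)*(-220 + 1369 - 2695 - 1591 + 56 + 9583 + 1813 - 14245))/(25 - 4000) = (-4427 + (1/2)*(1/44)*(-5930))/(-3975) = (-4427 - 2965/44)*(-1/3975) = -197753/44*(-1/3975) = 197753/174900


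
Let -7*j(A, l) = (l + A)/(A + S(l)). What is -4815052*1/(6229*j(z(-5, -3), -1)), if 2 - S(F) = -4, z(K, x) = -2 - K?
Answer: 151674138/6229 ≈ 24350.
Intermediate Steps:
S(F) = 6 (S(F) = 2 - 1*(-4) = 2 + 4 = 6)
j(A, l) = -(A + l)/(7*(6 + A)) (j(A, l) = -(l + A)/(7*(A + 6)) = -(A + l)/(7*(6 + A)))
-4815052*1/(6229*j(z(-5, -3), -1)) = -4815052*7*(6 + (-2 - 1*(-5)))/(6229*(-(-2 - 1*(-5)) - 1*(-1))) = -4815052*7*(6 + (-2 + 5))/(6229*(-(-2 + 5) + 1)) = -4815052*7*(6 + 3)/(6229*(-1*3 + 1)) = -4815052*63/(6229*(-3 + 1)) = -4815052/(6229*((⅐)*(⅑)*(-2))) = -4815052/(6229*(-2/63)) = -4815052/(-12458/63) = -4815052*(-63/12458) = 151674138/6229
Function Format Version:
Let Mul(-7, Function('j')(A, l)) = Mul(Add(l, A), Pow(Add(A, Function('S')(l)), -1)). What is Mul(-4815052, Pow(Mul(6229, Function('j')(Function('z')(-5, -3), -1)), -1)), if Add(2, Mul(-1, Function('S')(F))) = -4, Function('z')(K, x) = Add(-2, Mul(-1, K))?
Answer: Rational(151674138, 6229) ≈ 24350.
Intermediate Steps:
Function('S')(F) = 6 (Function('S')(F) = Add(2, Mul(-1, -4)) = Add(2, 4) = 6)
Function('j')(A, l) = Mul(Rational(-1, 7), Pow(Add(6, A), -1), Add(A, l)) (Function('j')(A, l) = Mul(Rational(-1, 7), Mul(Add(l, A), Pow(Add(A, 6), -1))) = Mul(Rational(-1, 7), Mul(Add(A, l), Pow(Add(6, A), -1))) = Mul(Rational(-1, 7), Mul(Pow(Add(6, A), -1), Add(A, l))) = Mul(Rational(-1, 7), Pow(Add(6, A), -1), Add(A, l)))
Mul(-4815052, Pow(Mul(6229, Function('j')(Function('z')(-5, -3), -1)), -1)) = Mul(-4815052, Pow(Mul(6229, Mul(Rational(1, 7), Pow(Add(6, Add(-2, Mul(-1, -5))), -1), Add(Mul(-1, Add(-2, Mul(-1, -5))), Mul(-1, -1)))), -1)) = Mul(-4815052, Pow(Mul(6229, Mul(Rational(1, 7), Pow(Add(6, Add(-2, 5)), -1), Add(Mul(-1, Add(-2, 5)), 1))), -1)) = Mul(-4815052, Pow(Mul(6229, Mul(Rational(1, 7), Pow(Add(6, 3), -1), Add(Mul(-1, 3), 1))), -1)) = Mul(-4815052, Pow(Mul(6229, Mul(Rational(1, 7), Pow(9, -1), Add(-3, 1))), -1)) = Mul(-4815052, Pow(Mul(6229, Mul(Rational(1, 7), Rational(1, 9), -2)), -1)) = Mul(-4815052, Pow(Mul(6229, Rational(-2, 63)), -1)) = Mul(-4815052, Pow(Rational(-12458, 63), -1)) = Mul(-4815052, Rational(-63, 12458)) = Rational(151674138, 6229)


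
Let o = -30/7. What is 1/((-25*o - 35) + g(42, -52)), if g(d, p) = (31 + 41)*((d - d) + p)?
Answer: -7/25703 ≈ -0.00027234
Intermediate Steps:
g(d, p) = 72*p (g(d, p) = 72*(0 + p) = 72*p)
o = -30/7 (o = -30*1/7 = -30/7 ≈ -4.2857)
1/((-25*o - 35) + g(42, -52)) = 1/((-25*(-30/7) - 35) + 72*(-52)) = 1/((750/7 - 35) - 3744) = 1/(505/7 - 3744) = 1/(-25703/7) = -7/25703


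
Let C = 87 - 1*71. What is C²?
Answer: 256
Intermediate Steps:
C = 16 (C = 87 - 71 = 16)
C² = 16² = 256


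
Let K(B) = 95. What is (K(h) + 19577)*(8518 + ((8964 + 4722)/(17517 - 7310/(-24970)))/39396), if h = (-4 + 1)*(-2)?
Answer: 6015650192111539123/35900163110 ≈ 1.6757e+8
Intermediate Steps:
h = 6 (h = -3*(-2) = 6)
(K(h) + 19577)*(8518 + ((8964 + 4722)/(17517 - 7310/(-24970)))/39396) = (95 + 19577)*(8518 + ((8964 + 4722)/(17517 - 7310/(-24970)))/39396) = 19672*(8518 + (13686/(17517 - 7310*(-1/24970)))*(1/39396)) = 19672*(8518 + (13686/(17517 + 731/2497))*(1/39396)) = 19672*(8518 + (13686/(43740680/2497))*(1/39396)) = 19672*(8518 + (13686*(2497/43740680))*(1/39396)) = 19672*(8518 + (17086971/21870340)*(1/39396)) = 19672*(8518 + 5695657/287201304880) = 19672*(2446380720663497/287201304880) = 6015650192111539123/35900163110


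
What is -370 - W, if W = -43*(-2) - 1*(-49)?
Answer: -505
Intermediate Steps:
W = 135 (W = 86 + 49 = 135)
-370 - W = -370 - 1*135 = -370 - 135 = -505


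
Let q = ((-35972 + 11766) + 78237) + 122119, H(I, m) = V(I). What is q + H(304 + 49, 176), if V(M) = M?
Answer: 176503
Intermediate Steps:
H(I, m) = I
q = 176150 (q = (-24206 + 78237) + 122119 = 54031 + 122119 = 176150)
q + H(304 + 49, 176) = 176150 + (304 + 49) = 176150 + 353 = 176503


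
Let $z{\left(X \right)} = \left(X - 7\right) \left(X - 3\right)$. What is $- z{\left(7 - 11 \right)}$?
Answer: $-77$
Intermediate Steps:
$z{\left(X \right)} = \left(-7 + X\right) \left(-3 + X\right)$
$- z{\left(7 - 11 \right)} = - (21 + \left(7 - 11\right)^{2} - 10 \left(7 - 11\right)) = - (21 + \left(-4\right)^{2} - -40) = - (21 + 16 + 40) = \left(-1\right) 77 = -77$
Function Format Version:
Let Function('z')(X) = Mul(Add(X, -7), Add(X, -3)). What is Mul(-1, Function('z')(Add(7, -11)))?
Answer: -77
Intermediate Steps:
Function('z')(X) = Mul(Add(-7, X), Add(-3, X))
Mul(-1, Function('z')(Add(7, -11))) = Mul(-1, Add(21, Pow(Add(7, -11), 2), Mul(-10, Add(7, -11)))) = Mul(-1, Add(21, Pow(-4, 2), Mul(-10, -4))) = Mul(-1, Add(21, 16, 40)) = Mul(-1, 77) = -77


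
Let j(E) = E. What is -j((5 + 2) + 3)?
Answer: -10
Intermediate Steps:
-j((5 + 2) + 3) = -((5 + 2) + 3) = -(7 + 3) = -1*10 = -10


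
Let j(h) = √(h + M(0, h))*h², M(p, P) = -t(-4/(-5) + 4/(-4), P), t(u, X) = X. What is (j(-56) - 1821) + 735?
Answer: -1086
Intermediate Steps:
M(p, P) = -P
j(h) = 0 (j(h) = √(h - h)*h² = √0*h² = 0*h² = 0)
(j(-56) - 1821) + 735 = (0 - 1821) + 735 = -1821 + 735 = -1086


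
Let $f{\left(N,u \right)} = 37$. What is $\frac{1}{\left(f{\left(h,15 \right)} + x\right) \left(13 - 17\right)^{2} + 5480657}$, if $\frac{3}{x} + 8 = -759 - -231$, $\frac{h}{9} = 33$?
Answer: $\frac{67}{367243677} \approx 1.8244 \cdot 10^{-7}$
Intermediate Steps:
$h = 297$ ($h = 9 \cdot 33 = 297$)
$x = - \frac{3}{536}$ ($x = \frac{3}{-8 - 528} = \frac{3}{-536} = 3 \left(- \frac{1}{536}\right) = - \frac{3}{536} \approx -0.005597$)
$\frac{1}{\left(f{\left(h,15 \right)} + x\right) \left(13 - 17\right)^{2} + 5480657} = \frac{1}{\left(37 - \frac{3}{536}\right) \left(13 - 17\right)^{2} + 5480657} = \frac{1}{\frac{19829 \left(13 - 17\right)^{2}}{536} + 5480657} = \frac{1}{\frac{19829 \left(-4\right)^{2}}{536} + 5480657} = \frac{1}{\frac{19829}{536} \cdot 16 + 5480657} = \frac{1}{\frac{39658}{67} + 5480657} = \frac{1}{\frac{367243677}{67}} = \frac{67}{367243677}$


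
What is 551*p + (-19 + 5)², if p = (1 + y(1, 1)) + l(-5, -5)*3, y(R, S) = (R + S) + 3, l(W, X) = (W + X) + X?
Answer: -21293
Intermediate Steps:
l(W, X) = W + 2*X
y(R, S) = 3 + R + S
p = -39 (p = (1 + (3 + 1 + 1)) + (-5 + 2*(-5))*3 = (1 + 5) + (-5 - 10)*3 = 6 - 15*3 = 6 - 45 = -39)
551*p + (-19 + 5)² = 551*(-39) + (-19 + 5)² = -21489 + (-14)² = -21489 + 196 = -21293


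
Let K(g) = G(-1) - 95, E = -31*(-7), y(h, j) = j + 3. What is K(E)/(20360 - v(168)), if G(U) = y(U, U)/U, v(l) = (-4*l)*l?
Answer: -97/133256 ≈ -0.00072792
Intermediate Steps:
v(l) = -4*l²
y(h, j) = 3 + j
E = 217
G(U) = (3 + U)/U
K(g) = -97 (K(g) = (3 - 1)/(-1) - 95 = -1*2 - 95 = -2 - 95 = -97)
K(E)/(20360 - v(168)) = -97/(20360 - (-4)*168²) = -97/(20360 - (-4)*28224) = -97/(20360 - 1*(-112896)) = -97/(20360 + 112896) = -97/133256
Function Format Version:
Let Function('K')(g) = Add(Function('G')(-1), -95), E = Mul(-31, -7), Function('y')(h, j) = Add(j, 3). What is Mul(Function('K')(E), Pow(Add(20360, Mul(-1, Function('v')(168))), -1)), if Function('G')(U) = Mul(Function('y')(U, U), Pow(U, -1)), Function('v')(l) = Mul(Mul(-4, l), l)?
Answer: Rational(-97, 133256) ≈ -0.00072792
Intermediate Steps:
Function('v')(l) = Mul(-4, Pow(l, 2))
Function('y')(h, j) = Add(3, j)
E = 217
Function('G')(U) = Mul(Pow(U, -1), Add(3, U)) (Function('G')(U) = Mul(Add(3, U), Pow(U, -1)) = Mul(Pow(U, -1), Add(3, U)))
Function('K')(g) = -97 (Function('K')(g) = Add(Mul(Pow(-1, -1), Add(3, -1)), -95) = Add(Mul(-1, 2), -95) = Add(-2, -95) = -97)
Mul(Function('K')(E), Pow(Add(20360, Mul(-1, Function('v')(168))), -1)) = Mul(-97, Pow(Add(20360, Mul(-1, Mul(-4, Pow(168, 2)))), -1)) = Mul(-97, Pow(Add(20360, Mul(-1, Mul(-4, 28224))), -1)) = Mul(-97, Pow(Add(20360, Mul(-1, -112896)), -1)) = Mul(-97, Pow(Add(20360, 112896), -1)) = Mul(-97, Pow(133256, -1)) = Mul(-97, Rational(1, 133256)) = Rational(-97, 133256)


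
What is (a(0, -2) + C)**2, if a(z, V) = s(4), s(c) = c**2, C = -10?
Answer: 36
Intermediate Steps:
a(z, V) = 16 (a(z, V) = 4**2 = 16)
(a(0, -2) + C)**2 = (16 - 10)**2 = 6**2 = 36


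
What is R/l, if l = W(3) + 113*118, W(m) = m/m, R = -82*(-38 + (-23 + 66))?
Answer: -82/2667 ≈ -0.030746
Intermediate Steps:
R = -410 (R = -82*(-38 + 43) = -82*5 = -410)
W(m) = 1
l = 13335 (l = 1 + 113*118 = 1 + 13334 = 13335)
R/l = -410/13335 = -410*1/13335 = -82/2667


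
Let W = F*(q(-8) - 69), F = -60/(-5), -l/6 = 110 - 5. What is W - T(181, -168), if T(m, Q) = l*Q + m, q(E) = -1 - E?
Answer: -106765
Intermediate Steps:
l = -630 (l = -6*(110 - 5) = -6*105 = -630)
F = 12 (F = -60*(-⅕) = 12)
T(m, Q) = m - 630*Q (T(m, Q) = -630*Q + m = m - 630*Q)
W = -744 (W = 12*((-1 - 1*(-8)) - 69) = 12*((-1 + 8) - 69) = 12*(7 - 69) = 12*(-62) = -744)
W - T(181, -168) = -744 - (181 - 630*(-168)) = -744 - (181 + 105840) = -744 - 1*106021 = -744 - 106021 = -106765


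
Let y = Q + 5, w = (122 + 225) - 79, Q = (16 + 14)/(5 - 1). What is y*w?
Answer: 3350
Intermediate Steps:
Q = 15/2 (Q = 30/4 = 30*(¼) = 15/2 ≈ 7.5000)
w = 268 (w = 347 - 79 = 268)
y = 25/2 (y = 15/2 + 5 = 25/2 ≈ 12.500)
y*w = (25/2)*268 = 3350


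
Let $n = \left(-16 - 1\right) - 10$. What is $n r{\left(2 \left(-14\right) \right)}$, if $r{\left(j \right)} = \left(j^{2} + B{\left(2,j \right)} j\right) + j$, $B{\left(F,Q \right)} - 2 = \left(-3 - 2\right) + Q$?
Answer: $-43848$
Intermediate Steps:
$B{\left(F,Q \right)} = -3 + Q$ ($B{\left(F,Q \right)} = 2 + \left(\left(-3 - 2\right) + Q\right) = 2 + \left(-5 + Q\right) = -3 + Q$)
$r{\left(j \right)} = j + j^{2} + j \left(-3 + j\right)$ ($r{\left(j \right)} = \left(j^{2} + \left(-3 + j\right) j\right) + j = \left(j^{2} + j \left(-3 + j\right)\right) + j = j + j^{2} + j \left(-3 + j\right)$)
$n = -27$ ($n = -17 - 10 = -27$)
$n r{\left(2 \left(-14\right) \right)} = - 27 \cdot 2 \cdot 2 \left(-14\right) \left(-1 + 2 \left(-14\right)\right) = - 27 \cdot 2 \left(-28\right) \left(-1 - 28\right) = - 27 \cdot 2 \left(-28\right) \left(-29\right) = \left(-27\right) 1624 = -43848$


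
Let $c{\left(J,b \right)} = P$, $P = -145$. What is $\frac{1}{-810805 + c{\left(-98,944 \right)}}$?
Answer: $- \frac{1}{810950} \approx -1.2331 \cdot 10^{-6}$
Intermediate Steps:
$c{\left(J,b \right)} = -145$
$\frac{1}{-810805 + c{\left(-98,944 \right)}} = \frac{1}{-810805 - 145} = \frac{1}{-810950} = - \frac{1}{810950}$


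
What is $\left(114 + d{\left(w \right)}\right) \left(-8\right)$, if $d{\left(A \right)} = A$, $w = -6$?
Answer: $-864$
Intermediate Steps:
$\left(114 + d{\left(w \right)}\right) \left(-8\right) = \left(114 - 6\right) \left(-8\right) = 108 \left(-8\right) = -864$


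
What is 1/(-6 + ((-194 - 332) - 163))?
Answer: -1/695 ≈ -0.0014388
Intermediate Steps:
1/(-6 + ((-194 - 332) - 163)) = 1/(-6 + (-526 - 163)) = 1/(-6 - 689) = 1/(-695) = -1/695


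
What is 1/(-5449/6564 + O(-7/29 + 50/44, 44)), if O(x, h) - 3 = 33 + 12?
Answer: 6564/309623 ≈ 0.021200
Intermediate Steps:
O(x, h) = 48 (O(x, h) = 3 + (33 + 12) = 3 + 45 = 48)
1/(-5449/6564 + O(-7/29 + 50/44, 44)) = 1/(-5449/6564 + 48) = 1/(309623/6564) = 6564/309623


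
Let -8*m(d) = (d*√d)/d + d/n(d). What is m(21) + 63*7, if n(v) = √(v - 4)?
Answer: 441 - 21*√17/136 - √21/8 ≈ 439.79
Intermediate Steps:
n(v) = √(-4 + v)
m(d) = -√d/8 - d/(8*√(-4 + d)) (m(d) = -((d*√d)/d + d/(√(-4 + d)))/8 = -(d^(3/2)/d + d/√(-4 + d))/8 = -(√d + d/√(-4 + d))/8 = -√d/8 - d/(8*√(-4 + d)))
m(21) + 63*7 = (-√21/8 - ⅛*21/√(-4 + 21)) + 63*7 = (-√21/8 - ⅛*21/√17) + 441 = (-√21/8 - ⅛*21*√17/17) + 441 = (-√21/8 - 21*√17/136) + 441 = (-21*√17/136 - √21/8) + 441 = 441 - 21*√17/136 - √21/8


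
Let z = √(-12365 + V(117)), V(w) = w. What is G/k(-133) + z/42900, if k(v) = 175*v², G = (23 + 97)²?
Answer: 576/123823 + I*√3062/21450 ≈ 0.0046518 + 0.0025797*I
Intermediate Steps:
G = 14400 (G = 120² = 14400)
z = 2*I*√3062 (z = √(-12365 + 117) = √(-12248) = 2*I*√3062 ≈ 110.67*I)
G/k(-133) + z/42900 = 14400/((175*(-133)²)) + (2*I*√3062)/42900 = 14400/((175*17689)) + (2*I*√3062)*(1/42900) = 14400/3095575 + I*√3062/21450 = 14400*(1/3095575) + I*√3062/21450 = 576/123823 + I*√3062/21450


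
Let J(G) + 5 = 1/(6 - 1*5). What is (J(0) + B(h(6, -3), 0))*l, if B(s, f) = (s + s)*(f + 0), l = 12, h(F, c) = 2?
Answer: -48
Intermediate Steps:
J(G) = -4 (J(G) = -5 + 1/(6 - 1*5) = -5 + 1/(6 - 5) = -5 + 1/1 = -5 + 1 = -4)
B(s, f) = 2*f*s (B(s, f) = (2*s)*f = 2*f*s)
(J(0) + B(h(6, -3), 0))*l = (-4 + 2*0*2)*12 = (-4 + 0)*12 = -4*12 = -48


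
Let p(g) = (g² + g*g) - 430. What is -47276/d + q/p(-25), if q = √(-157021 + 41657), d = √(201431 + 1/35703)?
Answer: -70914*√28529438173198/3595845497 + I*√28841/410 ≈ -105.34 + 0.41421*I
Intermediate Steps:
d = √28529438173198/11901 (d = √(201431 + 1/35703) = √(7191690994/35703) = √28529438173198/11901 ≈ 448.81)
p(g) = -430 + 2*g² (p(g) = (g² + g²) - 430 = 2*g² - 430 = -430 + 2*g²)
q = 2*I*√28841 (q = √(-115364) = 2*I*√28841 ≈ 339.65*I)
-47276/d + q/p(-25) = -47276*3*√28529438173198/7191690994 + (2*I*√28841)/(-430 + 2*(-25)²) = -70914*√28529438173198/3595845497 + (2*I*√28841)/(-430 + 2*625) = -70914*√28529438173198/3595845497 + (2*I*√28841)/(-430 + 1250) = -70914*√28529438173198/3595845497 + (2*I*√28841)/820 = -70914*√28529438173198/3595845497 + (2*I*√28841)*(1/820) = -70914*√28529438173198/3595845497 + I*√28841/410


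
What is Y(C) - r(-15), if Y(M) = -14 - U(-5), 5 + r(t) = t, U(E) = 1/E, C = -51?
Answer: 31/5 ≈ 6.2000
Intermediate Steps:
r(t) = -5 + t
Y(M) = -69/5 (Y(M) = -14 - 1/(-5) = -14 - 1*(-⅕) = -14 + ⅕ = -69/5)
Y(C) - r(-15) = -69/5 - (-5 - 15) = -69/5 - 1*(-20) = -69/5 + 20 = 31/5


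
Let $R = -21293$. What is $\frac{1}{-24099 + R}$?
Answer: $- \frac{1}{45392} \approx -2.203 \cdot 10^{-5}$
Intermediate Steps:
$\frac{1}{-24099 + R} = \frac{1}{-24099 - 21293} = \frac{1}{-45392} = - \frac{1}{45392}$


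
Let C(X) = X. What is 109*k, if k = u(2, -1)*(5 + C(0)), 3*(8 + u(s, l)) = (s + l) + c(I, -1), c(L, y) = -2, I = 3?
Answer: -13625/3 ≈ -4541.7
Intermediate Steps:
u(s, l) = -26/3 + l/3 + s/3 (u(s, l) = -8 + ((s + l) - 2)/3 = -8 + ((l + s) - 2)/3 = -8 + (-2 + l + s)/3 = -8 + (-2/3 + l/3 + s/3) = -26/3 + l/3 + s/3)
k = -125/3 (k = (-26/3 + (1/3)*(-1) + (1/3)*2)*(5 + 0) = (-26/3 - 1/3 + 2/3)*5 = -25/3*5 = -125/3 ≈ -41.667)
109*k = 109*(-125/3) = -13625/3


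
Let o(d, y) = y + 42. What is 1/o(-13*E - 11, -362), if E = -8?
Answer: -1/320 ≈ -0.0031250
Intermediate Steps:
o(d, y) = 42 + y
1/o(-13*E - 11, -362) = 1/(42 - 362) = 1/(-320) = -1/320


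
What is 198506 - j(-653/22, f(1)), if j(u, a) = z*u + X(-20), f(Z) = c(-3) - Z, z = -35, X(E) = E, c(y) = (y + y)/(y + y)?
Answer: 4344717/22 ≈ 1.9749e+5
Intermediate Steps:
c(y) = 1 (c(y) = (2*y)/((2*y)) = (2*y)*(1/(2*y)) = 1)
f(Z) = 1 - Z
j(u, a) = -20 - 35*u (j(u, a) = -35*u - 20 = -20 - 35*u)
198506 - j(-653/22, f(1)) = 198506 - (-20 - (-22855)/22) = 198506 - (-20 - 35*(-653/22)) = 198506 - (-20 + 22855/22) = 198506 - 1*22415/22 = 198506 - 22415/22 = 4344717/22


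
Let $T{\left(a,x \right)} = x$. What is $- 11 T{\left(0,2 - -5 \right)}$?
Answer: $-77$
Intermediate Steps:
$- 11 T{\left(0,2 - -5 \right)} = - 11 \left(2 - -5\right) = - 11 \left(2 + 5\right) = \left(-11\right) 7 = -77$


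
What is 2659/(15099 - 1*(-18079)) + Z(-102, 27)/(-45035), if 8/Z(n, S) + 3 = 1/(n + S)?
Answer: 2708296949/33768269798 ≈ 0.080202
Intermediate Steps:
Z(n, S) = 8/(-3 + 1/(S + n)) (Z(n, S) = 8/(-3 + 1/(n + S)) = 8/(-3 + 1/(S + n)))
2659/(15099 - 1*(-18079)) + Z(-102, 27)/(-45035) = 2659/(15099 - 1*(-18079)) + (8*(-1*27 - 1*(-102))/(-1 + 3*27 + 3*(-102)))/(-45035) = 2659/(15099 + 18079) + (8*(-27 + 102)/(-1 + 81 - 306))*(-1/45035) = 2659/33178 + (8*75/(-226))*(-1/45035) = 2659*(1/33178) + (8*(-1/226)*75)*(-1/45035) = 2659/33178 - 300/113*(-1/45035) = 2659/33178 + 60/1017791 = 2708296949/33768269798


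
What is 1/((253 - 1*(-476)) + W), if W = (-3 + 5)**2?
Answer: 1/733 ≈ 0.0013643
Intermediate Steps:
W = 4 (W = 2**2 = 4)
1/((253 - 1*(-476)) + W) = 1/((253 - 1*(-476)) + 4) = 1/((253 + 476) + 4) = 1/(729 + 4) = 1/733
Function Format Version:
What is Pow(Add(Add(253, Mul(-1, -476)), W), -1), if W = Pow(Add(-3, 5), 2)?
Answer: Rational(1, 733) ≈ 0.0013643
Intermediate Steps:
W = 4 (W = Pow(2, 2) = 4)
Pow(Add(Add(253, Mul(-1, -476)), W), -1) = Pow(Add(Add(253, Mul(-1, -476)), 4), -1) = Pow(Add(Add(253, 476), 4), -1) = Pow(Add(729, 4), -1) = Pow(733, -1) = Rational(1, 733)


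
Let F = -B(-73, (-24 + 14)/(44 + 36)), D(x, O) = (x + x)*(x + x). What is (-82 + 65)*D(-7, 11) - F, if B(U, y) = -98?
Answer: -3430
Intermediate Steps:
D(x, O) = 4*x² (D(x, O) = (2*x)*(2*x) = 4*x²)
F = 98 (F = -1*(-98) = 98)
(-82 + 65)*D(-7, 11) - F = (-82 + 65)*(4*(-7)²) - 1*98 = -68*49 - 98 = -17*196 - 98 = -3332 - 98 = -3430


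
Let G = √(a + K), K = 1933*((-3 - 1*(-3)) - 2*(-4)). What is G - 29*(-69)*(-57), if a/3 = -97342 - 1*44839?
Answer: -114057 + I*√411079 ≈ -1.1406e+5 + 641.15*I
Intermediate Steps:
a = -426543 (a = 3*(-97342 - 1*44839) = 3*(-97342 - 44839) = 3*(-142181) = -426543)
K = 15464 (K = 1933*((-3 + 3) + 8) = 1933*(0 + 8) = 1933*8 = 15464)
G = I*√411079 (G = √(-426543 + 15464) = √(-411079) = I*√411079 ≈ 641.15*I)
G - 29*(-69)*(-57) = I*√411079 - 29*(-69)*(-57) = I*√411079 - (-2001)*(-57) = I*√411079 - 1*114057 = I*√411079 - 114057 = -114057 + I*√411079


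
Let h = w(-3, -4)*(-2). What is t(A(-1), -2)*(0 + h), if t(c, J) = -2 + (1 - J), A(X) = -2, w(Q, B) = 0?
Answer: 0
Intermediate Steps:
t(c, J) = -1 - J
h = 0 (h = 0*(-2) = 0)
t(A(-1), -2)*(0 + h) = (-1 - 1*(-2))*(0 + 0) = (-1 + 2)*0 = 1*0 = 0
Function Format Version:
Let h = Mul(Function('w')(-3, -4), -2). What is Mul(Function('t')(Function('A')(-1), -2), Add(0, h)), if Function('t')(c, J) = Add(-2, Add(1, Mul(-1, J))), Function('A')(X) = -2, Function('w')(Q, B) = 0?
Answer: 0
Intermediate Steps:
Function('t')(c, J) = Add(-1, Mul(-1, J))
h = 0 (h = Mul(0, -2) = 0)
Mul(Function('t')(Function('A')(-1), -2), Add(0, h)) = Mul(Add(-1, Mul(-1, -2)), Add(0, 0)) = Mul(Add(-1, 2), 0) = Mul(1, 0) = 0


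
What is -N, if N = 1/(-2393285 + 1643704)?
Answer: 1/749581 ≈ 1.3341e-6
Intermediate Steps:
N = -1/749581 (N = 1/(-749581) = -1/749581 ≈ -1.3341e-6)
-N = -1*(-1/749581) = 1/749581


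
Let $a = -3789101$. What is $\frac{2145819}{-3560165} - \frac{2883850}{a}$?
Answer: $\frac{2136256916531}{13489824761665} \approx 0.15836$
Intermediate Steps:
$\frac{2145819}{-3560165} - \frac{2883850}{a} = \frac{2145819}{-3560165} - \frac{2883850}{-3789101} = 2145819 \left(- \frac{1}{3560165}\right) - - \frac{2883850}{3789101} = - \frac{2145819}{3560165} + \frac{2883850}{3789101} = \frac{2136256916531}{13489824761665}$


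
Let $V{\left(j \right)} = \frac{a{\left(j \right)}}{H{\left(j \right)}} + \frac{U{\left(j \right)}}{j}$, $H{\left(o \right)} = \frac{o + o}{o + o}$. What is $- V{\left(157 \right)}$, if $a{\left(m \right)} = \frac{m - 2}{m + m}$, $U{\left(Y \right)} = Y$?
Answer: $- \frac{469}{314} \approx -1.4936$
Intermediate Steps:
$H{\left(o \right)} = 1$ ($H{\left(o \right)} = \frac{2 o}{2 o} = 2 o \frac{1}{2 o} = 1$)
$a{\left(m \right)} = \frac{-2 + m}{2 m}$
$V{\left(j \right)} = 1 + \frac{-2 + j}{2 j}$ ($V{\left(j \right)} = \frac{\frac{1}{2} \frac{1}{j} \left(-2 + j\right)}{1} + \frac{j}{j} = \frac{-2 + j}{2 j} 1 + 1 = \frac{-2 + j}{2 j} + 1 = 1 + \frac{-2 + j}{2 j}$)
$- V{\left(157 \right)} = - (\frac{3}{2} - \frac{1}{157}) = \left(-1\right) \frac{469}{314} = - \frac{469}{314}$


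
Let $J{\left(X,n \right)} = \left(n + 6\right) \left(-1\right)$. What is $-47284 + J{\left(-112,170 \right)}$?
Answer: $-47460$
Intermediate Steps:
$J{\left(X,n \right)} = -6 - n$ ($J{\left(X,n \right)} = \left(6 + n\right) \left(-1\right) = -6 - n$)
$-47284 + J{\left(-112,170 \right)} = -47284 - 176 = -47460$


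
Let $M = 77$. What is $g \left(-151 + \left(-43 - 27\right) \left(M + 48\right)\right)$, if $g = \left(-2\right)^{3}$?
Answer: $71208$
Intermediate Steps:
$g = -8$
$g \left(-151 + \left(-43 - 27\right) \left(M + 48\right)\right) = - 8 \left(-151 + \left(-43 - 27\right) \left(77 + 48\right)\right) = - 8 \left(-151 - 8750\right) = \left(-8\right) \left(-8901\right) = 71208$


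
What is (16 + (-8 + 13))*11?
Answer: 231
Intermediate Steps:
(16 + (-8 + 13))*11 = (16 + 5)*11 = 21*11 = 231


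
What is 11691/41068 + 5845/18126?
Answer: 225976763/372199284 ≈ 0.60714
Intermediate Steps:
11691/41068 + 5845/18126 = 225976763/372199284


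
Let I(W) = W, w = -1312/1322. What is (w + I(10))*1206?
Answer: 7180524/661 ≈ 10863.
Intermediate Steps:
w = -656/661 (w = -1312*1/1322 = -656/661 ≈ -0.99244)
(w + I(10))*1206 = (-656/661 + 10)*1206 = (5954/661)*1206 = 7180524/661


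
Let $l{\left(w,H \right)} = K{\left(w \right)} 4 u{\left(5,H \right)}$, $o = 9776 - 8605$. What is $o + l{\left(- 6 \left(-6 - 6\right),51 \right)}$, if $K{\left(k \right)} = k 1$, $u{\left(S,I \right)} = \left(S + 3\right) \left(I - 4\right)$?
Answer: $109459$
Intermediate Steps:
$o = 1171$
$u{\left(S,I \right)} = \left(-4 + I\right) \left(3 + S\right)$ ($u{\left(S,I \right)} = \left(3 + S\right) \left(-4 + I\right) = \left(-4 + I\right) \left(3 + S\right)$)
$K{\left(k \right)} = k$
$l{\left(w,H \right)} = 4 w \left(-32 + 8 H\right)$ ($l{\left(w,H \right)} = w 4 \left(-12 - 20 + 3 H + H 5\right) = 4 w \left(-12 - 20 + 3 H + 5 H\right) = 4 w \left(-32 + 8 H\right)$)
$o + l{\left(- 6 \left(-6 - 6\right),51 \right)} = 1171 + 32 \left(- 6 \left(-6 - 6\right)\right) \left(-4 + 51\right) = 1171 + 32 \left(\left(-6\right) \left(-12\right)\right) 47 = 1171 + 32 \cdot 72 \cdot 47 = 1171 + 108288 = 109459$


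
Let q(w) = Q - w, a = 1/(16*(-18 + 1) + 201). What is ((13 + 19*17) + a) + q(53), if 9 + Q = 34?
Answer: 21867/71 ≈ 307.99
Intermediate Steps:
Q = 25 (Q = -9 + 34 = 25)
a = -1/71 (a = 1/(16*(-17) + 201) = 1/(-272 + 201) = 1/(-71) = -1/71 ≈ -0.014085)
q(w) = 25 - w
((13 + 19*17) + a) + q(53) = ((13 + 19*17) - 1/71) + (25 - 1*53) = ((13 + 323) - 1/71) + (25 - 53) = (336 - 1/71) - 28 = 23855/71 - 28 = 21867/71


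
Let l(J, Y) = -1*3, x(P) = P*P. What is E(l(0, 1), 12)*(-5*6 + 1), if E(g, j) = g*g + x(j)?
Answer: -4437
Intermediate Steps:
x(P) = P**2
l(J, Y) = -3
E(g, j) = g**2 + j**2 (E(g, j) = g*g + j**2 = g**2 + j**2)
E(l(0, 1), 12)*(-5*6 + 1) = ((-3)**2 + 12**2)*(-5*6 + 1) = (9 + 144)*(-30 + 1) = 153*(-29) = -4437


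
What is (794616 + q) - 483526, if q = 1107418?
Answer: 1418508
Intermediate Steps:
(794616 + q) - 483526 = (794616 + 1107418) - 483526 = 1902034 - 483526 = 1418508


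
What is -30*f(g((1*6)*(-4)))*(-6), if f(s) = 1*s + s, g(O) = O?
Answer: -8640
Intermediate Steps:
f(s) = 2*s (f(s) = s + s = 2*s)
-30*f(g((1*6)*(-4)))*(-6) = -60*(1*6)*(-4)*(-6) = -60*6*(-4)*(-6) = -60*(-24)*(-6) = -30*(-48)*(-6) = 1440*(-6) = -8640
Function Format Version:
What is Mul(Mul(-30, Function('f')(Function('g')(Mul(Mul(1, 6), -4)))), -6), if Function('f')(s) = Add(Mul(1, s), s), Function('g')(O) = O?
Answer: -8640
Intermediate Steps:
Function('f')(s) = Mul(2, s) (Function('f')(s) = Add(s, s) = Mul(2, s))
Mul(Mul(-30, Function('f')(Function('g')(Mul(Mul(1, 6), -4)))), -6) = Mul(Mul(-30, Mul(2, Mul(Mul(1, 6), -4))), -6) = Mul(Mul(-30, Mul(2, Mul(6, -4))), -6) = Mul(Mul(-30, Mul(2, -24)), -6) = Mul(Mul(-30, -48), -6) = Mul(1440, -6) = -8640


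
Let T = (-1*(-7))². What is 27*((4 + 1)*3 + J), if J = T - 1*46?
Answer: 486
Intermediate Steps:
T = 49 (T = 7² = 49)
J = 3 (J = 49 - 1*46 = 49 - 46 = 3)
27*((4 + 1)*3 + J) = 27*((4 + 1)*3 + 3) = 27*(5*3 + 3) = 27*(15 + 3) = 27*18 = 486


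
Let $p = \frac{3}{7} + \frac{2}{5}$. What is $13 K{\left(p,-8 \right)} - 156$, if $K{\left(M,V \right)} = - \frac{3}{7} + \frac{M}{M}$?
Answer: $- \frac{1040}{7} \approx -148.57$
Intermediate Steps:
$p = \frac{29}{35}$ ($p = 3 \cdot \frac{1}{7} + 2 \cdot \frac{1}{5} = \frac{3}{7} + \frac{2}{5} = \frac{29}{35} \approx 0.82857$)
$K{\left(M,V \right)} = \frac{4}{7}$ ($K{\left(M,V \right)} = \left(-3\right) \frac{1}{7} + 1 = - \frac{3}{7} + 1 = \frac{4}{7}$)
$13 K{\left(p,-8 \right)} - 156 = 13 \cdot \frac{4}{7} - 156 = \frac{52}{7} - 156 = - \frac{1040}{7}$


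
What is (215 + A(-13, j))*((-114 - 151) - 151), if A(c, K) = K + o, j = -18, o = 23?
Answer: -91520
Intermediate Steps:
A(c, K) = 23 + K (A(c, K) = K + 23 = 23 + K)
(215 + A(-13, j))*((-114 - 151) - 151) = (215 + (23 - 18))*((-114 - 151) - 151) = (215 + 5)*(-265 - 151) = 220*(-416) = -91520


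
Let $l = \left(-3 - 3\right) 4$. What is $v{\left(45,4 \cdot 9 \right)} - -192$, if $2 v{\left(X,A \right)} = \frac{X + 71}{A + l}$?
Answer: $\frac{1181}{6} \approx 196.83$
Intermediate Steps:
$l = -24$ ($l = \left(-6\right) 4 = -24$)
$v{\left(X,A \right)} = \frac{71 + X}{2 \left(-24 + A\right)}$ ($v{\left(X,A \right)} = \frac{\left(X + 71\right) \frac{1}{A - 24}}{2} = \frac{\left(71 + X\right) \frac{1}{-24 + A}}{2} = \frac{\frac{1}{-24 + A} \left(71 + X\right)}{2} = \frac{71 + X}{2 \left(-24 + A\right)}$)
$v{\left(45,4 \cdot 9 \right)} - -192 = \frac{71 + 45}{2 \left(-24 + 4 \cdot 9\right)} - -192 = \frac{1}{2} \frac{1}{-24 + 36} \cdot 116 + 192 = \frac{1}{2} \cdot \frac{1}{12} \cdot 116 + 192 = \frac{29}{6} + 192 = \frac{1181}{6}$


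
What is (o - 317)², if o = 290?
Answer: 729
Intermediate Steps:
(o - 317)² = (290 - 317)² = (-27)² = 729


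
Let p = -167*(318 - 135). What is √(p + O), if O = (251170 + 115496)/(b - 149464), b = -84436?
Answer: 3*I*√1857837699986/23390 ≈ 174.82*I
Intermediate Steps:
O = -183333/116950 (O = (251170 + 115496)/(-84436 - 149464) = 366666/(-233900) = 366666*(-1/233900) = -183333/116950 ≈ -1.5676)
p = -30561 (p = -167*183 = -30561)
√(p + O) = √(-30561 - 183333/116950) = √(-3574292283/116950) = 3*I*√1857837699986/23390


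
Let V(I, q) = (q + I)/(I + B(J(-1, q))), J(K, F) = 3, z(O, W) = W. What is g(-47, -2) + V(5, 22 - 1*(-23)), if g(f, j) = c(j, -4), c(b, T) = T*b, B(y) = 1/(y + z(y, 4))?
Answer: 319/18 ≈ 17.722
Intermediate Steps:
B(y) = 1/(4 + y) (B(y) = 1/(y + 4) = 1/(4 + y))
V(I, q) = (I + q)/(1/7 + I) (V(I, q) = (q + I)/(I + 1/(4 + 3)) = (I + q)/(I + 1/7) = (I + q)/(1/7 + I))
g(f, j) = -4*j
g(-47, -2) + V(5, 22 - 1*(-23)) = -4*(-2) + 7*(5 + (22 - 1*(-23)))/(1 + 7*5) = 8 + 7*(5 + (22 + 23))/(1 + 35) = 8 + 7*(5 + 45)/36 = 8 + 7*(1/36)*50 = 8 + 175/18 = 319/18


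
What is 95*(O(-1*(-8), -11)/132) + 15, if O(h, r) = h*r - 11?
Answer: -225/4 ≈ -56.250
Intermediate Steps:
O(h, r) = -11 + h*r
95*(O(-1*(-8), -11)/132) + 15 = 95*((-11 - 1*(-8)*(-11))/132) + 15 = 95*((-11 + 8*(-11))*(1/132)) + 15 = 95*((-11 - 88)*(1/132)) + 15 = 95*(-99*1/132) + 15 = 95*(-¾) + 15 = -285/4 + 15 = -225/4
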